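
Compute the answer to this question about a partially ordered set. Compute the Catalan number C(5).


C(n) = C(2n, n) / (n+1).
C(10, 5) = 252
C(5) = 252 / 6 = 42


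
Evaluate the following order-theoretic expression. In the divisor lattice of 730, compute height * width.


Height = length of longest chain minus 1; width = size of largest antichain.
A maximum chain: 1 | 73 | 365 | 730  (height 3).
A maximum antichain: {2, 5, 73}  (width 3).
Product = 3 * 3 = 9


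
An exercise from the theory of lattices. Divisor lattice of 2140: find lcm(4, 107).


In a divisor lattice, join = lcm (least common multiple).
gcd(4,107) = 1
lcm(4,107) = 4*107/gcd = 428/1 = 428


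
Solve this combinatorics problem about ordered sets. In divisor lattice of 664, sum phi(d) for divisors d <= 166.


Divisors of 664 up to 166: [1, 2, 4, 8, 83, 166]
phi values: [1, 1, 2, 4, 82, 82]
Sum = 172


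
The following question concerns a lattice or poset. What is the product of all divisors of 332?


Divisors of 332: [1, 2, 4, 83, 166, 332]
Product = n^(d(n)/2) = 332^(6/2)
Product = 36594368


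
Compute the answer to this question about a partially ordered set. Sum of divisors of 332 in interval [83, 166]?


Interval [83,166] in divisors of 332: [83, 166]
Sum = 249


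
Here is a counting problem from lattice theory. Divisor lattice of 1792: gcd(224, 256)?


Meet=gcd.
gcd(224,256)=32


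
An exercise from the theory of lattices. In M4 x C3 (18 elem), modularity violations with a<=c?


Modular law: if a <= c then a v (b ^ c) = (a v b) ^ c.
Check all triples (a,b,c) with a <= c among 18 elements.
This lattice is modular (diamonds M_m and their chain-products are modular).
Total violating triples: 0


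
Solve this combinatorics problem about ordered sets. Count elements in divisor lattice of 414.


Divisors of 414: [1, 2, 3, 6, 9, 18, 23, 46, 69, 138, 207, 414]
Count: 12


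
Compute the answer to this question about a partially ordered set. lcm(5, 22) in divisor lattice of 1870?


Join=lcm.
gcd(5,22)=1
lcm=110


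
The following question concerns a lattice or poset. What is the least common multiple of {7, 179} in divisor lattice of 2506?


In a divisor lattice, join = lcm (least common multiple).
Compute lcm iteratively: start with first element, then lcm(current, next).
Elements: [7, 179]
lcm(7,179) = 1253
Final lcm = 1253


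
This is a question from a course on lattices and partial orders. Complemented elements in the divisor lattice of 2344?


An element a is complemented if some b has a meet b = bottom, a join b = top.
a is complemented iff gcd(a, n/a)=1, i.e. a is a unitary divisor of 2344.
Complemented elements: 1, 8, 293, 2344
Count: 4


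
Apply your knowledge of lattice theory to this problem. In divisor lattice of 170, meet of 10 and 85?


In a divisor lattice, meet = gcd (greatest common divisor).
By Euclidean algorithm or factoring: gcd(10,85) = 5


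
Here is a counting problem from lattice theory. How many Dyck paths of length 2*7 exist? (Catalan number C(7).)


C(n) = C(2n, n) / (n+1).
C(14, 7) = 3432
C(7) = 3432 / 8 = 429


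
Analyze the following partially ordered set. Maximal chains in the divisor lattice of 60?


A maximal chain goes from the minimum element to a maximal element via cover relations.
Counting all min-to-max paths in the cover graph.
Total maximal chains: 12


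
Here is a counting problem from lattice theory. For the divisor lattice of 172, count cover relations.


A cover relation a -< b holds when a < b with no c strictly between.
Cover relations:
  1 -< 2
  1 -< 43
  2 -< 4
  2 -< 86
  4 -< 172
  43 -< 86
  86 -< 172
Total: 7


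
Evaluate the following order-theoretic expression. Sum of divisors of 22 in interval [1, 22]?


Interval [1,22] in divisors of 22: [1, 2, 11, 22]
Sum = 36


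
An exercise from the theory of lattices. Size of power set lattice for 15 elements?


Power set = 2^n.
2^15 = 32768


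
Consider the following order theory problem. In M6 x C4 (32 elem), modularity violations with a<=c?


Modular law: if a <= c then a v (b ^ c) = (a v b) ^ c.
Check all triples (a,b,c) with a <= c among 32 elements.
This lattice is modular (diamonds M_m and their chain-products are modular).
Total violating triples: 0


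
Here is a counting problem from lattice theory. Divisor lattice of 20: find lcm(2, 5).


In a divisor lattice, join = lcm (least common multiple).
gcd(2,5) = 1
lcm(2,5) = 2*5/gcd = 10/1 = 10


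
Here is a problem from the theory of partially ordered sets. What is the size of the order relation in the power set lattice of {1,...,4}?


The order relation is {(a,b) : a <= b}, reflexive so it includes (a,a).
Examples: ({},{}), ({},{1,2}), ({},{1,2,3}), ({},{1,2,3,4}), ({},{1,2,4}), ...
Total ordered pairs: 81


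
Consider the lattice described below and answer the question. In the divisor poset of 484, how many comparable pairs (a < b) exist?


A comparable pair {a,b} has a < b or b < a in the order.
Count unordered pairs where one element is strictly below the other.
Examples: {1,2}, {1,4}, {1,11}, {1,22}, ...
Total comparable pairs: 27


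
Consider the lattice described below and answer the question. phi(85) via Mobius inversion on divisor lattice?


phi(n) = n * prod_{p|n} (1 - 1/p).
Prime divisors of 85: [5, 17]
phi(85) = 85 * (1 - 1/5) * (1 - 1/17)
phi(85) = 64


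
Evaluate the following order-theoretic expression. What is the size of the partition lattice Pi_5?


B(n) = number of set partitions of an n-element set.
B(n) satisfies the recurrence: B(n+1) = sum_k C(n,k)*B(k).
B(5) = 52


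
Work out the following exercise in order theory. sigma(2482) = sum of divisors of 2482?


sigma(n) = sum of divisors.
Divisors of 2482: [1, 2, 17, 34, 73, 146, 1241, 2482]
Sum = 3996


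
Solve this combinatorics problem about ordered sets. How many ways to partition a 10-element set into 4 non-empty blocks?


S(n,k) = k*S(n-1,k) + S(n-1,k-1).
S(9,4) = 7770, S(9,3) = 3025
S(10,4) = 4*7770 + 3025 = 31080 + 3025
S(10,4) = 34105


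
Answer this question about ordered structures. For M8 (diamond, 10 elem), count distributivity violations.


Distributive law: a ^ (b v c) = (a ^ b) v (a ^ c).
Check all 10^3 = 1000 ordered triples (a,b,c).
  e.g. a=a1, b=a2, c=a3: lhs=a1 != rhs=0
  e.g. a=a1, b=a2, c=a4: lhs=a1 != rhs=0
Total violating triples: 336


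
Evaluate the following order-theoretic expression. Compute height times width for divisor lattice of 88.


Height = length of longest chain minus 1; width = size of largest antichain.
A maximum chain: 1 | 11 | 22 | 44 | 88  (height 4).
A maximum antichain: {2, 11}  (width 2).
Product = 4 * 2 = 8


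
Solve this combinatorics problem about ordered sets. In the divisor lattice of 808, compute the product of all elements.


Divisors of 808: [1, 2, 4, 8, 101, 202, 404, 808]
Product = n^(d(n)/2) = 808^(8/2)
Product = 426231402496


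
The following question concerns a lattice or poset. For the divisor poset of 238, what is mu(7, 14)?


In a divisor lattice, mu(a,b) = mu(b/a) where mu is the classical Mobius function.
b/a = 14/7 = 2
Prime factorization of 2: primes [2]
2 is squarefree with 1 prime factor(s), so mu(2) = (-1)^1 = -1


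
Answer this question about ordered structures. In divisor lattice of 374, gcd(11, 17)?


Meet=gcd.
gcd(11,17)=1


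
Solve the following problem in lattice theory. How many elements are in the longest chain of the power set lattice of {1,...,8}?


A chain is a totally ordered subset; we count the number of elements in a maximum chain.
Compute, for each element x, the size of the longest chain ending at x:
  {}: 1
  {1}: 2
  {2}: 2
  {3}: 2
  {4}: 2
  {5}: 2
  ...
A maximum chain: {} < {1} < {1,2} < {1,2,3} < {1,2,3,4} < {1,2,3,4,5} < {1,2,3,4,5,6} < {1,2,3,4,5,6,7} < {1,2,3,4,5,6,7,8}
Number of elements in the longest chain: 9


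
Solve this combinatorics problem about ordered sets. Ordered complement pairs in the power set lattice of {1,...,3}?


Complement pair (a,b): a meet b = bottom, a join b = top.
Here: A intersect B = {} and A union B = {1,...,3}.
Pairs found: ({},{1,2,3}), ({1},{2,3}), ({2},{1,3}), ({3},{1,2}), ... (4 more)
Total ordered pairs: 8


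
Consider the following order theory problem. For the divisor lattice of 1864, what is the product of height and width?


Height = length of longest chain minus 1; width = size of largest antichain.
A maximum chain: 1 | 233 | 466 | 932 | 1864  (height 4).
A maximum antichain: {2, 233}  (width 2).
Product = 4 * 2 = 8


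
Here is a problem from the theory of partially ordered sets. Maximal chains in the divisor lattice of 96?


A maximal chain goes from the minimum element to a maximal element via cover relations.
Counting all min-to-max paths in the cover graph.
Total maximal chains: 6


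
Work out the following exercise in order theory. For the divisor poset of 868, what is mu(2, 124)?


In a divisor lattice, mu(a,b) = mu(b/a) where mu is the classical Mobius function.
b/a = 124/2 = 62
Prime factorization of 62: primes [2, 31]
62 is squarefree with 2 prime factor(s), so mu(62) = (-1)^2 = 1


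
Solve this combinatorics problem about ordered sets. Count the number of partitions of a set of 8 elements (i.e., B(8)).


B(n) = number of set partitions of an n-element set.
B(n) satisfies the recurrence: B(n+1) = sum_k C(n,k)*B(k).
B(8) = 4140


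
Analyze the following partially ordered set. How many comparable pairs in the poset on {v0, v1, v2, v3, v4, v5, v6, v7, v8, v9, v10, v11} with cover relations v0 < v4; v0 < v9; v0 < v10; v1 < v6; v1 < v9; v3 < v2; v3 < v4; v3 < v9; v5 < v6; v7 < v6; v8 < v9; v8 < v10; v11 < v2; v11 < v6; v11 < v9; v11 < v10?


A comparable pair {a,b} has a < b or b < a in the order.
Count unordered pairs where one element is strictly below the other.
Examples: {v0,v4}, {v0,v9}, {v0,v10}, {v1,v6}, ...
Total comparable pairs: 16


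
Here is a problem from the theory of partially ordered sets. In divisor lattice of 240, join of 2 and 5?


In a divisor lattice, join = lcm (least common multiple).
gcd(2,5) = 1
lcm(2,5) = 2*5/gcd = 10/1 = 10


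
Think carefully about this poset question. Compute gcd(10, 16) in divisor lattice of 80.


In a divisor lattice, meet = gcd (greatest common divisor).
By Euclidean algorithm or factoring: gcd(10,16) = 2


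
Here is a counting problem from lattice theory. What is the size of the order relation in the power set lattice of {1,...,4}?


The order relation is {(a,b) : a <= b}, reflexive so it includes (a,a).
Examples: ({},{}), ({},{1,2}), ({},{1,2,3}), ({},{1,2,3,4}), ({},{1,2,4}), ...
Total ordered pairs: 81


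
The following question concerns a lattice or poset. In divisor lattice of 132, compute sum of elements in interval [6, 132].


Interval [6,132] in divisors of 132: [6, 12, 66, 132]
Sum = 216


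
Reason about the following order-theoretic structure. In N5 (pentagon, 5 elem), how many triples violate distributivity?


Distributive law: a ^ (b v c) = (a ^ b) v (a ^ c).
Check all 5^3 = 125 ordered triples (a,b,c).
  e.g. a=b, b=a, c=c: lhs=b != rhs=a
  e.g. a=b, b=c, c=a: lhs=b != rhs=a
Total violating triples: 2


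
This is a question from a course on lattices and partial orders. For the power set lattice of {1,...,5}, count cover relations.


A cover relation a -< b holds when a < b with no c strictly between.
Cover relations:
  {} -< {1}
  {} -< {2}
  {} -< {3}
  {} -< {4}
  {} -< {5}
  {1} -< {1,2}
  {1} -< {1,3}
  {1} -< {1,4}
  ...72 more
Total: 80


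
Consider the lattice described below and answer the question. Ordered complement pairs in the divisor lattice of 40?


Complement pair (a,b): a meet b = bottom, a join b = top.
Here: gcd(a,b)=1 and lcm(a,b)=40, i.e. a*b=40 with a,b coprime.
Pairs found: (1,40), (5,8), (8,5), (40,1)
Total ordered pairs: 4


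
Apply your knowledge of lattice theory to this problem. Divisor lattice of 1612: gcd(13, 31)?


Meet=gcd.
gcd(13,31)=1


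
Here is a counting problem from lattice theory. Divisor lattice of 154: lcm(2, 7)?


Join=lcm.
gcd(2,7)=1
lcm=14


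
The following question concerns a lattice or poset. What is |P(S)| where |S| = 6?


Power set = 2^n.
2^6 = 64


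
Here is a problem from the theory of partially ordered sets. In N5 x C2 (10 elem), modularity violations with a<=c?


Modular law: if a <= c then a v (b ^ c) = (a v b) ^ c.
Check all triples (a,b,c) with a <= c among 10 elements.
  e.g. a=(a,0), b=(c,0), c=(b,0): lhs=(a,0) != rhs=(b,0)
  e.g. a=(a,0), b=(c,1), c=(b,0): lhs=(a,0) != rhs=(b,0)
Total violating triples: 6


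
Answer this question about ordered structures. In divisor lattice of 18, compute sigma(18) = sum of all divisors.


sigma(n) = sum of divisors.
Divisors of 18: [1, 2, 3, 6, 9, 18]
Sum = 39


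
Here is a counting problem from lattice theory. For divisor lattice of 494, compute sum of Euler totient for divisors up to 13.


Divisors of 494 up to 13: [1, 2, 13]
phi values: [1, 1, 12]
Sum = 14


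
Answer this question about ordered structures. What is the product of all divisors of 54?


Divisors of 54: [1, 2, 3, 6, 9, 18, 27, 54]
Product = n^(d(n)/2) = 54^(8/2)
Product = 8503056


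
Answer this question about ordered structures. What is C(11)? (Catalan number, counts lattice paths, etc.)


C(n) = C(2n, n) / (n+1).
C(22, 11) = 705432
C(11) = 705432 / 12 = 58786


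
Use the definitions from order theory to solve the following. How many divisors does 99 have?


Divisors of 99: [1, 3, 9, 11, 33, 99]
Count: 6


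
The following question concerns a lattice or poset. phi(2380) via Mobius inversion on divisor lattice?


phi(n) = n * prod_{p|n} (1 - 1/p).
Prime divisors of 2380: [2, 5, 7, 17]
phi(2380) = 2380 * (1 - 1/2) * (1 - 1/5) * (1 - 1/7) * (1 - 1/17)
phi(2380) = 768


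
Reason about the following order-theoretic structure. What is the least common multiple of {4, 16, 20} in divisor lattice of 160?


In a divisor lattice, join = lcm (least common multiple).
Compute lcm iteratively: start with first element, then lcm(current, next).
Elements: [4, 16, 20]
lcm(4,16) = 16
lcm(16,20) = 80
Final lcm = 80


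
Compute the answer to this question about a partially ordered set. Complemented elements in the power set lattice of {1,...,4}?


An element a is complemented if some b has a meet b = bottom, a join b = top.
every subset A has complement S\A, so all elements are complemented.
Complemented elements: {}, {1}, {2}, {3}, {4}, {1,2}, ... (10 more)
Count: 16


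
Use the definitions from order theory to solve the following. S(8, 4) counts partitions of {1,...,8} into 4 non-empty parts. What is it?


S(n,k) = k*S(n-1,k) + S(n-1,k-1).
S(7,4) = 350, S(7,3) = 301
S(8,4) = 4*350 + 301 = 1400 + 301
S(8,4) = 1701


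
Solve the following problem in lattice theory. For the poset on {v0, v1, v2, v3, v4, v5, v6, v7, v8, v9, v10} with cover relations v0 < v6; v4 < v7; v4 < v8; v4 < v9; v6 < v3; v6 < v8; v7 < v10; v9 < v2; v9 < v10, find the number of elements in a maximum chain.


A chain is a totally ordered subset; we count the number of elements in a maximum chain.
Compute, for each element x, the size of the longest chain ending at x:
  v0: 1
  v1: 1
  v4: 1
  v5: 1
  v6: 2
  v7: 2
  ...
A maximum chain: v4 < v9 < v2
Number of elements in the longest chain: 3


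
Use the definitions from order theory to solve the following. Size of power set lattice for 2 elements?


Power set = 2^n.
2^2 = 4


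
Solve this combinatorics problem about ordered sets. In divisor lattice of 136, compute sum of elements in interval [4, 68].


Interval [4,68] in divisors of 136: [4, 68]
Sum = 72


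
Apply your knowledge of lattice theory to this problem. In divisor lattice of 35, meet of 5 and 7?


In a divisor lattice, meet = gcd (greatest common divisor).
By Euclidean algorithm or factoring: gcd(5,7) = 1


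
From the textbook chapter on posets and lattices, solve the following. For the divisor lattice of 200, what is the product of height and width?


Height = length of longest chain minus 1; width = size of largest antichain.
A maximum chain: 1 | 5 | 25 | 50 | 100 | 200  (height 5).
A maximum antichain: {4, 10, 25}  (width 3).
Product = 5 * 3 = 15


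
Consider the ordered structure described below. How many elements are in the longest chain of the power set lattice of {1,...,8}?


A chain is a totally ordered subset; we count the number of elements in a maximum chain.
Compute, for each element x, the size of the longest chain ending at x:
  {}: 1
  {1}: 2
  {2}: 2
  {3}: 2
  {4}: 2
  {5}: 2
  ...
A maximum chain: {} < {1} < {1,2} < {1,2,3} < {1,2,3,4} < {1,2,3,4,5} < {1,2,3,4,5,6} < {1,2,3,4,5,6,7} < {1,2,3,4,5,6,7,8}
Number of elements in the longest chain: 9


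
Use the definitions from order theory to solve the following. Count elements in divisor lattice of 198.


Divisors of 198: [1, 2, 3, 6, 9, 11, 18, 22, 33, 66, 99, 198]
Count: 12


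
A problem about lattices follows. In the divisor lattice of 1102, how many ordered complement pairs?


Complement pair (a,b): a meet b = bottom, a join b = top.
Here: gcd(a,b)=1 and lcm(a,b)=1102, i.e. a*b=1102 with a,b coprime.
Pairs found: (1,1102), (2,551), (19,58), (29,38), ... (4 more)
Total ordered pairs: 8


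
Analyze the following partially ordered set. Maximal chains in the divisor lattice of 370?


A maximal chain goes from the minimum element to a maximal element via cover relations.
Counting all min-to-max paths in the cover graph.
Total maximal chains: 6


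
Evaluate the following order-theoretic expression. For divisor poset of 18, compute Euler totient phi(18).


phi(n) = n * prod_{p|n} (1 - 1/p).
Prime divisors of 18: [2, 3]
phi(18) = 18 * (1 - 1/2) * (1 - 1/3)
phi(18) = 6


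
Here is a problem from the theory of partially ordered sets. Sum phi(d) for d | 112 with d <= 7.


Divisors of 112 up to 7: [1, 2, 4, 7]
phi values: [1, 1, 2, 6]
Sum = 10


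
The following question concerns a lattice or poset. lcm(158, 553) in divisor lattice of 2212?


Join=lcm.
gcd(158,553)=79
lcm=1106


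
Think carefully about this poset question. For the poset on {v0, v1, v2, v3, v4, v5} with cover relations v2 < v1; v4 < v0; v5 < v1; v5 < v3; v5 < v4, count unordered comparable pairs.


A comparable pair {a,b} has a < b or b < a in the order.
Count unordered pairs where one element is strictly below the other.
Examples: {v0,v4}, {v0,v5}, {v1,v2}, {v1,v5}, ...
Total comparable pairs: 6


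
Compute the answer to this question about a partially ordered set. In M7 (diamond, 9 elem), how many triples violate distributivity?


Distributive law: a ^ (b v c) = (a ^ b) v (a ^ c).
Check all 9^3 = 729 ordered triples (a,b,c).
  e.g. a=a1, b=a2, c=a3: lhs=a1 != rhs=0
  e.g. a=a1, b=a2, c=a4: lhs=a1 != rhs=0
Total violating triples: 210


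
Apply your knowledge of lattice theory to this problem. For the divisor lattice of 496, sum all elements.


sigma(n) = sum of divisors.
Divisors of 496: [1, 2, 4, 8, 16, 31, 62, 124, 248, 496]
Sum = 992


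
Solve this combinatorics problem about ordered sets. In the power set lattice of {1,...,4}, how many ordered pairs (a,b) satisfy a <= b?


The order relation is {(a,b) : a <= b}, reflexive so it includes (a,a).
Examples: ({},{}), ({},{1,2}), ({},{1,2,3}), ({},{1,2,3,4}), ({},{1,2,4}), ...
Total ordered pairs: 81


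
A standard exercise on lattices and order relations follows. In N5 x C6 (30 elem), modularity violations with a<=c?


Modular law: if a <= c then a v (b ^ c) = (a v b) ^ c.
Check all triples (a,b,c) with a <= c among 30 elements.
  e.g. a=(a,0), b=(c,0), c=(b,0): lhs=(a,0) != rhs=(b,0)
  e.g. a=(a,0), b=(c,1), c=(b,0): lhs=(a,0) != rhs=(b,0)
Total violating triples: 126


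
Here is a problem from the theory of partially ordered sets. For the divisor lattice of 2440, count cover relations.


A cover relation a -< b holds when a < b with no c strictly between.
Cover relations:
  1 -< 2
  1 -< 5
  1 -< 61
  2 -< 4
  2 -< 10
  2 -< 122
  4 -< 8
  4 -< 20
  ...20 more
Total: 28


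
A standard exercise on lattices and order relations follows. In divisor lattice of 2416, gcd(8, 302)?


Meet=gcd.
gcd(8,302)=2


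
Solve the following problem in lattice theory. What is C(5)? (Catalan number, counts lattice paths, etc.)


C(n) = C(2n, n) / (n+1).
C(10, 5) = 252
C(5) = 252 / 6 = 42


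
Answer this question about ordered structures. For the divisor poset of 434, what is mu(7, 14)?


In a divisor lattice, mu(a,b) = mu(b/a) where mu is the classical Mobius function.
b/a = 14/7 = 2
Prime factorization of 2: primes [2]
2 is squarefree with 1 prime factor(s), so mu(2) = (-1)^1 = -1


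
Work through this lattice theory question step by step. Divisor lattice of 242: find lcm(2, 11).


In a divisor lattice, join = lcm (least common multiple).
gcd(2,11) = 1
lcm(2,11) = 2*11/gcd = 22/1 = 22


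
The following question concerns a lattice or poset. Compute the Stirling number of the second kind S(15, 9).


S(n,k) = k*S(n-1,k) + S(n-1,k-1).
S(14,9) = 5135130, S(14,8) = 20912320
S(15,9) = 9*5135130 + 20912320 = 46216170 + 20912320
S(15,9) = 67128490


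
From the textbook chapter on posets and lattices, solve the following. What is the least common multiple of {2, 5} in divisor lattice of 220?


In a divisor lattice, join = lcm (least common multiple).
Compute lcm iteratively: start with first element, then lcm(current, next).
Elements: [2, 5]
lcm(2,5) = 10
Final lcm = 10


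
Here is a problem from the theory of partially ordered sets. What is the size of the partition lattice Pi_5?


B(n) = number of set partitions of an n-element set.
B(n) satisfies the recurrence: B(n+1) = sum_k C(n,k)*B(k).
B(5) = 52


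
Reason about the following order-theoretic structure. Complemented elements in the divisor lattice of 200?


An element a is complemented if some b has a meet b = bottom, a join b = top.
a is complemented iff gcd(a, n/a)=1, i.e. a is a unitary divisor of 200.
Complemented elements: 1, 8, 25, 200
Count: 4


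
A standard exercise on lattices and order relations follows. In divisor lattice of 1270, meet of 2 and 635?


In a divisor lattice, meet = gcd (greatest common divisor).
By Euclidean algorithm or factoring: gcd(2,635) = 1


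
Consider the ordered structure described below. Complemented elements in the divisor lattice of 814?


An element a is complemented if some b has a meet b = bottom, a join b = top.
a is complemented iff gcd(a, n/a)=1, i.e. a is a unitary divisor of 814.
Complemented elements: 1, 2, 11, 22, 37, 74, ... (2 more)
Count: 8


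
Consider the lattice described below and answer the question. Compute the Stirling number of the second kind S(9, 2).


S(n,k) = k*S(n-1,k) + S(n-1,k-1).
S(8,2) = 127, S(8,1) = 1
S(9,2) = 2*127 + 1 = 254 + 1
S(9,2) = 255


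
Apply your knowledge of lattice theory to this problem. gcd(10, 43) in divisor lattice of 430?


Meet=gcd.
gcd(10,43)=1


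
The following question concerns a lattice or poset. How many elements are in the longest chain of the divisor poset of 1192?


A chain is a totally ordered subset; we count the number of elements in a maximum chain.
Compute, for each element x, the size of the longest chain ending at x:
  1: 1
  2: 2
  149: 2
  4: 3
  8: 4
  298: 3
  ...
A maximum chain: 1 < 2 < 4 < 8 < 1192
Number of elements in the longest chain: 5


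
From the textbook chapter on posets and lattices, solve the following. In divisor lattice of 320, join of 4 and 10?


In a divisor lattice, join = lcm (least common multiple).
gcd(4,10) = 2
lcm(4,10) = 4*10/gcd = 40/2 = 20


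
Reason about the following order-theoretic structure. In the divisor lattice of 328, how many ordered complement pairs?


Complement pair (a,b): a meet b = bottom, a join b = top.
Here: gcd(a,b)=1 and lcm(a,b)=328, i.e. a*b=328 with a,b coprime.
Pairs found: (1,328), (8,41), (41,8), (328,1)
Total ordered pairs: 4


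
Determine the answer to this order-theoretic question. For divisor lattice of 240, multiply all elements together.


Divisors of 240: [1, 2, 3, 4, 5, 6, 8, 10, 12, 15, 16, 20, 24, 30, 40, 48, 60, 80, 120, 240]
Product = n^(d(n)/2) = 240^(20/2)
Product = 634033809653760000000000


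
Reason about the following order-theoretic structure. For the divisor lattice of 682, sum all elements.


sigma(n) = sum of divisors.
Divisors of 682: [1, 2, 11, 22, 31, 62, 341, 682]
Sum = 1152


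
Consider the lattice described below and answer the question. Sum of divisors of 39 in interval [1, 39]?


Interval [1,39] in divisors of 39: [1, 3, 13, 39]
Sum = 56


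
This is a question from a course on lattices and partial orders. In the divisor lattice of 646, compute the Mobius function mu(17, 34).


In a divisor lattice, mu(a,b) = mu(b/a) where mu is the classical Mobius function.
b/a = 34/17 = 2
Prime factorization of 2: primes [2]
2 is squarefree with 1 prime factor(s), so mu(2) = (-1)^1 = -1


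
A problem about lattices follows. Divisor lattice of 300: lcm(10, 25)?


Join=lcm.
gcd(10,25)=5
lcm=50


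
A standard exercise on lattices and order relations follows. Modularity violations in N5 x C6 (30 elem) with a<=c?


Modular law: if a <= c then a v (b ^ c) = (a v b) ^ c.
Check all triples (a,b,c) with a <= c among 30 elements.
  e.g. a=(a,0), b=(c,0), c=(b,0): lhs=(a,0) != rhs=(b,0)
  e.g. a=(a,0), b=(c,1), c=(b,0): lhs=(a,0) != rhs=(b,0)
Total violating triples: 126


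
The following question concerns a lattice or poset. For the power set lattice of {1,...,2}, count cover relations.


A cover relation a -< b holds when a < b with no c strictly between.
Cover relations:
  {} -< {1}
  {} -< {2}
  {1} -< {1,2}
  {2} -< {1,2}
Total: 4


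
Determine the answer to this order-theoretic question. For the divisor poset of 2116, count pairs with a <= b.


The order relation is {(a,b) : a <= b}, reflexive so it includes (a,a).
Examples: (1,1), (1,1058), (1,2), (1,2116), (1,23), ...
Total ordered pairs: 36


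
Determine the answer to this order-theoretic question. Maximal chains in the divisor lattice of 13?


A maximal chain goes from the minimum element to a maximal element via cover relations.
Counting all min-to-max paths in the cover graph.
Total maximal chains: 1


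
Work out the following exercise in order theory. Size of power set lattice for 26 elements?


Power set = 2^n.
2^26 = 67108864


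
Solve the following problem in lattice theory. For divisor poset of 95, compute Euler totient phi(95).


phi(n) = n * prod_{p|n} (1 - 1/p).
Prime divisors of 95: [5, 19]
phi(95) = 95 * (1 - 1/5) * (1 - 1/19)
phi(95) = 72


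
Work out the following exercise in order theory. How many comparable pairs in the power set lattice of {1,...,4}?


A comparable pair {a,b} has a < b or b < a in the order.
Count unordered pairs where one element is strictly below the other.
Examples: {{},{1}}, {{},{2}}, {{},{3}}, {{},{4}}, ...
Total comparable pairs: 65


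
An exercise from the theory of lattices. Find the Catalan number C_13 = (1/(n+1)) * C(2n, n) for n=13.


C(n) = C(2n, n) / (n+1).
C(26, 13) = 10400600
C(13) = 10400600 / 14 = 742900


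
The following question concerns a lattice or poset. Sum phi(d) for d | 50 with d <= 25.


Divisors of 50 up to 25: [1, 2, 5, 10, 25]
phi values: [1, 1, 4, 4, 20]
Sum = 30


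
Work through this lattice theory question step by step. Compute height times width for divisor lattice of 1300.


Height = length of longest chain minus 1; width = size of largest antichain.
A maximum chain: 1 | 13 | 65 | 325 | 650 | 1300  (height 5).
A maximum antichain: {4, 10, 25, 26, 65}  (width 5).
Product = 5 * 5 = 25


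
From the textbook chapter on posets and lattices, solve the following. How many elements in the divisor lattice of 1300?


Divisors of 1300: [1, 2, 4, 5, 10, 13, 20, 25, 26, 50, 52, 65, 100, 130, 260, 325, 650, 1300]
Count: 18


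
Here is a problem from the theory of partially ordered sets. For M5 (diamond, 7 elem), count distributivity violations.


Distributive law: a ^ (b v c) = (a ^ b) v (a ^ c).
Check all 7^3 = 343 ordered triples (a,b,c).
  e.g. a=a1, b=a2, c=a3: lhs=a1 != rhs=0
  e.g. a=a1, b=a2, c=a4: lhs=a1 != rhs=0
Total violating triples: 60


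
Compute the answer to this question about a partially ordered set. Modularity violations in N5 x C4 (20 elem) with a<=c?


Modular law: if a <= c then a v (b ^ c) = (a v b) ^ c.
Check all triples (a,b,c) with a <= c among 20 elements.
  e.g. a=(a,0), b=(c,0), c=(b,0): lhs=(a,0) != rhs=(b,0)
  e.g. a=(a,0), b=(c,1), c=(b,0): lhs=(a,0) != rhs=(b,0)
Total violating triples: 40


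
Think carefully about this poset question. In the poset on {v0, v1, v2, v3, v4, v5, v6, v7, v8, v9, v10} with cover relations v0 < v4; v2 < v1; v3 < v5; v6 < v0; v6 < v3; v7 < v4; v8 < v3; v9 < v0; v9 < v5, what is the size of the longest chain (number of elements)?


A chain is a totally ordered subset; we count the number of elements in a maximum chain.
Compute, for each element x, the size of the longest chain ending at x:
  v2: 1
  v6: 1
  v7: 1
  v8: 1
  v9: 1
  v10: 1
  ...
A maximum chain: v6 < v0 < v4
Number of elements in the longest chain: 3


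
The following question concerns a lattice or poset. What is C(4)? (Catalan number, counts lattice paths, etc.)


C(n) = C(2n, n) / (n+1).
C(8, 4) = 70
C(4) = 70 / 5 = 14


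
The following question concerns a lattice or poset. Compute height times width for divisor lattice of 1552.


Height = length of longest chain minus 1; width = size of largest antichain.
A maximum chain: 1 | 97 | 194 | 388 | 776 | 1552  (height 5).
A maximum antichain: {2, 97}  (width 2).
Product = 5 * 2 = 10


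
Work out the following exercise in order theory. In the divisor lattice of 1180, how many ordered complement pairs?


Complement pair (a,b): a meet b = bottom, a join b = top.
Here: gcd(a,b)=1 and lcm(a,b)=1180, i.e. a*b=1180 with a,b coprime.
Pairs found: (1,1180), (4,295), (5,236), (20,59), ... (4 more)
Total ordered pairs: 8


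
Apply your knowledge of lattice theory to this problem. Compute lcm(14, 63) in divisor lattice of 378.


In a divisor lattice, join = lcm (least common multiple).
gcd(14,63) = 7
lcm(14,63) = 14*63/gcd = 882/7 = 126


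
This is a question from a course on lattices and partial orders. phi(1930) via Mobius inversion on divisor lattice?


phi(n) = n * prod_{p|n} (1 - 1/p).
Prime divisors of 1930: [2, 5, 193]
phi(1930) = 1930 * (1 - 1/2) * (1 - 1/5) * (1 - 1/193)
phi(1930) = 768


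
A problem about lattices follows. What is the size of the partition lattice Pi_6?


B(n) = number of set partitions of an n-element set.
B(n) satisfies the recurrence: B(n+1) = sum_k C(n,k)*B(k).
B(6) = 203


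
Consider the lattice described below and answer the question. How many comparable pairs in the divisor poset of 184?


A comparable pair {a,b} has a < b or b < a in the order.
Count unordered pairs where one element is strictly below the other.
Examples: {1,2}, {1,4}, {1,8}, {1,23}, ...
Total comparable pairs: 22


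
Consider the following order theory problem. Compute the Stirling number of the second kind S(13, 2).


S(n,k) = k*S(n-1,k) + S(n-1,k-1).
S(12,2) = 2047, S(12,1) = 1
S(13,2) = 2*2047 + 1 = 4094 + 1
S(13,2) = 4095


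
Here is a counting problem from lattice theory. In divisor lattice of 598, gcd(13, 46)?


Meet=gcd.
gcd(13,46)=1


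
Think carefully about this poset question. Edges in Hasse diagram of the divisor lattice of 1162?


A cover relation a -< b holds when a < b with no c strictly between.
Cover relations:
  1 -< 2
  1 -< 7
  1 -< 83
  2 -< 14
  2 -< 166
  7 -< 14
  7 -< 581
  14 -< 1162
  ...4 more
Total: 12


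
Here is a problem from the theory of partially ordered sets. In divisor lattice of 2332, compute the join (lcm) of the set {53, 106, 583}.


In a divisor lattice, join = lcm (least common multiple).
Compute lcm iteratively: start with first element, then lcm(current, next).
Elements: [53, 106, 583]
lcm(53,106) = 106
lcm(106,583) = 1166
Final lcm = 1166


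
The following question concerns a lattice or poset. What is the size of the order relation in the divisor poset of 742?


The order relation is {(a,b) : a <= b}, reflexive so it includes (a,a).
Examples: (1,1), (1,106), (1,14), (1,2), (1,371), ...
Total ordered pairs: 27


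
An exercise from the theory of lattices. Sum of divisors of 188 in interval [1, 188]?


Interval [1,188] in divisors of 188: [1, 2, 4, 47, 94, 188]
Sum = 336


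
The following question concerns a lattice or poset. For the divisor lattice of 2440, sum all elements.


sigma(n) = sum of divisors.
Divisors of 2440: [1, 2, 4, 5, 8, 10, 20, 40, 61, 122, 244, 305, 488, 610, 1220, 2440]
Sum = 5580


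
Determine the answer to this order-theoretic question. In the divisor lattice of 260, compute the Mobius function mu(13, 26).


In a divisor lattice, mu(a,b) = mu(b/a) where mu is the classical Mobius function.
b/a = 26/13 = 2
Prime factorization of 2: primes [2]
2 is squarefree with 1 prime factor(s), so mu(2) = (-1)^1 = -1


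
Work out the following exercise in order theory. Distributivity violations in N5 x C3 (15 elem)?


Distributive law: a ^ (b v c) = (a ^ b) v (a ^ c).
Check all 15^3 = 3375 ordered triples (a,b,c).
  e.g. a=(b,0), b=(a,0), c=(c,0): lhs=(b,0) != rhs=(a,0)
  e.g. a=(b,0), b=(a,0), c=(c,1): lhs=(b,0) != rhs=(a,0)
Total violating triples: 54


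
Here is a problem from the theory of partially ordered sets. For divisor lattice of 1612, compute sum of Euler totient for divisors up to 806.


Divisors of 1612 up to 806: [1, 2, 4, 13, 26, 31, 52, 62, 124, 403, 806]
phi values: [1, 1, 2, 12, 12, 30, 24, 30, 60, 360, 360]
Sum = 892


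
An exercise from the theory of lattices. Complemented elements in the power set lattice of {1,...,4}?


An element a is complemented if some b has a meet b = bottom, a join b = top.
every subset A has complement S\A, so all elements are complemented.
Complemented elements: {}, {1}, {2}, {3}, {4}, {1,2}, ... (10 more)
Count: 16


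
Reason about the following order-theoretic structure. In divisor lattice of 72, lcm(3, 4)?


Join=lcm.
gcd(3,4)=1
lcm=12


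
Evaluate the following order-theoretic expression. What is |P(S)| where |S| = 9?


Power set = 2^n.
2^9 = 512


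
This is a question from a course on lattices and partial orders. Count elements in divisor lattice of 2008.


Divisors of 2008: [1, 2, 4, 8, 251, 502, 1004, 2008]
Count: 8


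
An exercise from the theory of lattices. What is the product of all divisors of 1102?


Divisors of 1102: [1, 2, 19, 29, 38, 58, 551, 1102]
Product = n^(d(n)/2) = 1102^(8/2)
Product = 1474777075216


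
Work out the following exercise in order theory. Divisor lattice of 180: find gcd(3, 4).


In a divisor lattice, meet = gcd (greatest common divisor).
By Euclidean algorithm or factoring: gcd(3,4) = 1


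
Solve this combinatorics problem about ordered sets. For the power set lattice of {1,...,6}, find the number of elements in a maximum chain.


A chain is a totally ordered subset; we count the number of elements in a maximum chain.
Compute, for each element x, the size of the longest chain ending at x:
  {}: 1
  {1}: 2
  {2}: 2
  {3}: 2
  {4}: 2
  {5}: 2
  ...
A maximum chain: {} < {1} < {1,2} < {1,2,3} < {1,2,3,4} < {1,2,3,4,5} < {1,2,3,4,5,6}
Number of elements in the longest chain: 7


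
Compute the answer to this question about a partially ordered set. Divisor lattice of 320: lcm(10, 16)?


Join=lcm.
gcd(10,16)=2
lcm=80


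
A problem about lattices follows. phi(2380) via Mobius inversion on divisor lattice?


phi(n) = n * prod_{p|n} (1 - 1/p).
Prime divisors of 2380: [2, 5, 7, 17]
phi(2380) = 2380 * (1 - 1/2) * (1 - 1/5) * (1 - 1/7) * (1 - 1/17)
phi(2380) = 768


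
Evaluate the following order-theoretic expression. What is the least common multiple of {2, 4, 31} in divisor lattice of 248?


In a divisor lattice, join = lcm (least common multiple).
Compute lcm iteratively: start with first element, then lcm(current, next).
Elements: [2, 4, 31]
lcm(2,4) = 4
lcm(4,31) = 124
Final lcm = 124


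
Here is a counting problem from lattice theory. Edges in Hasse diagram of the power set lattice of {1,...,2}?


A cover relation a -< b holds when a < b with no c strictly between.
Cover relations:
  {} -< {1}
  {} -< {2}
  {1} -< {1,2}
  {2} -< {1,2}
Total: 4


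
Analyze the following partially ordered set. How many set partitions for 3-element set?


B(n) = number of set partitions of an n-element set.
B(n) satisfies the recurrence: B(n+1) = sum_k C(n,k)*B(k).
B(3) = 5


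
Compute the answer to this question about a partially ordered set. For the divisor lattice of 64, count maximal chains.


A maximal chain goes from the minimum element to a maximal element via cover relations.
Counting all min-to-max paths in the cover graph.
Total maximal chains: 1


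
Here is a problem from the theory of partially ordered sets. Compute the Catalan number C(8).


C(n) = C(2n, n) / (n+1).
C(16, 8) = 12870
C(8) = 12870 / 9 = 1430


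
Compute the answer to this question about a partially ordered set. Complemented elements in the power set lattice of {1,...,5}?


An element a is complemented if some b has a meet b = bottom, a join b = top.
every subset A has complement S\A, so all elements are complemented.
Complemented elements: {}, {1}, {2}, {3}, {4}, {5}, ... (26 more)
Count: 32


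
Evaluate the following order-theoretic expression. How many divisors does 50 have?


Divisors of 50: [1, 2, 5, 10, 25, 50]
Count: 6


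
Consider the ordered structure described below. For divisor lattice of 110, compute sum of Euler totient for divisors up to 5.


Divisors of 110 up to 5: [1, 2, 5]
phi values: [1, 1, 4]
Sum = 6


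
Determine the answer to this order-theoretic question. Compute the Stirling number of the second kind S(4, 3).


S(n,k) = k*S(n-1,k) + S(n-1,k-1).
S(3,3) = 1, S(3,2) = 3
S(4,3) = 3*1 + 3 = 3 + 3
S(4,3) = 6


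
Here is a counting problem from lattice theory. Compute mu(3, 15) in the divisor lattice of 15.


In a divisor lattice, mu(a,b) = mu(b/a) where mu is the classical Mobius function.
b/a = 15/3 = 5
Prime factorization of 5: primes [5]
5 is squarefree with 1 prime factor(s), so mu(5) = (-1)^1 = -1


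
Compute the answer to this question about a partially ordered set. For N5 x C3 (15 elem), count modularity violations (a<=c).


Modular law: if a <= c then a v (b ^ c) = (a v b) ^ c.
Check all triples (a,b,c) with a <= c among 15 elements.
  e.g. a=(a,0), b=(c,0), c=(b,0): lhs=(a,0) != rhs=(b,0)
  e.g. a=(a,0), b=(c,1), c=(b,0): lhs=(a,0) != rhs=(b,0)
Total violating triples: 18


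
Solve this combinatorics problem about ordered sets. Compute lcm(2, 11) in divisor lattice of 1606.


In a divisor lattice, join = lcm (least common multiple).
gcd(2,11) = 1
lcm(2,11) = 2*11/gcd = 22/1 = 22


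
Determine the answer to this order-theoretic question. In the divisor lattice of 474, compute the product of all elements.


Divisors of 474: [1, 2, 3, 6, 79, 158, 237, 474]
Product = n^(d(n)/2) = 474^(8/2)
Product = 50479304976


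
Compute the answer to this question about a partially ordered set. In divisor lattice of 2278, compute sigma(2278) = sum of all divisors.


sigma(n) = sum of divisors.
Divisors of 2278: [1, 2, 17, 34, 67, 134, 1139, 2278]
Sum = 3672


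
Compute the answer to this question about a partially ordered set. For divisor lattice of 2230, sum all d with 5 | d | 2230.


Interval [5,2230] in divisors of 2230: [5, 10, 1115, 2230]
Sum = 3360
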